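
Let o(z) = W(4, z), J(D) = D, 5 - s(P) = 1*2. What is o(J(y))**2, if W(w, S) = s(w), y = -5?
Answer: 9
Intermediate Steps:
s(P) = 3 (s(P) = 5 - 2 = 3)
W(w, S) = 3
o(z) = 3
o(J(y))**2 = 3**2 = 9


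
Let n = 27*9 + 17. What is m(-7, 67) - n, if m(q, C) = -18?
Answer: -278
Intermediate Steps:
n = 260 (n = 243 + 17 = 260)
m(-7, 67) - n = -18 - 1*260 = -18 - 260 = -278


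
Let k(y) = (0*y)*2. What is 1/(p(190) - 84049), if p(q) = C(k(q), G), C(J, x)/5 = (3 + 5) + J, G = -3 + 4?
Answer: -1/84009 ≈ -1.1903e-5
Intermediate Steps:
k(y) = 0 (k(y) = 0*2 = 0)
G = 1
C(J, x) = 40 + 5*J (C(J, x) = 5*((3 + 5) + J) = 5*(8 + J) = 40 + 5*J)
p(q) = 40 (p(q) = 40 + 5*0 = 40 + 0 = 40)
1/(p(190) - 84049) = 1/(40 - 84049) = 1/(-84009) = -1/84009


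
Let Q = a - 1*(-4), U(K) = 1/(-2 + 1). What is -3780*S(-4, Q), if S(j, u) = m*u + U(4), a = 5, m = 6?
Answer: -200340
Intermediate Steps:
U(K) = -1 (U(K) = 1/(-1) = -1)
Q = 9 (Q = 5 - 1*(-4) = 5 + 4 = 9)
S(j, u) = -1 + 6*u (S(j, u) = 6*u - 1 = -1 + 6*u)
-3780*S(-4, Q) = -3780*(-1 + 6*9) = -3780*(-1 + 54) = -3780*53 = -200340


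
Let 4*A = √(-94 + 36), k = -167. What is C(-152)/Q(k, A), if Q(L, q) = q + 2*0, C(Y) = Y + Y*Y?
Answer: -45904*I*√58/29 ≈ -12055.0*I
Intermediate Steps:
C(Y) = Y + Y²
A = I*√58/4 (A = √(-94 + 36)/4 = √(-58)/4 = (I*√58)/4 = I*√58/4 ≈ 1.9039*I)
Q(L, q) = q (Q(L, q) = q + 0 = q)
C(-152)/Q(k, A) = (-152*(1 - 152))/((I*√58/4)) = (-152*(-151))*(-2*I*√58/29) = 22952*(-2*I*√58/29) = -45904*I*√58/29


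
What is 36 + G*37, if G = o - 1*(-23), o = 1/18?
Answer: 16003/18 ≈ 889.06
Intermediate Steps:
o = 1/18 ≈ 0.055556
G = 415/18 (G = 1/18 - 1*(-23) = 1/18 + 23 = 415/18 ≈ 23.056)
36 + G*37 = 36 + (415/18)*37 = 36 + 15355/18 = 16003/18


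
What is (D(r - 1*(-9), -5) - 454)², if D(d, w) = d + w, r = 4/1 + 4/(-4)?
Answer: 199809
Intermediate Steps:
r = 3 (r = 4*1 + 4*(-¼) = 4 - 1 = 3)
(D(r - 1*(-9), -5) - 454)² = (((3 - 1*(-9)) - 5) - 454)² = (((3 + 9) - 5) - 454)² = ((12 - 5) - 454)² = (7 - 454)² = (-447)² = 199809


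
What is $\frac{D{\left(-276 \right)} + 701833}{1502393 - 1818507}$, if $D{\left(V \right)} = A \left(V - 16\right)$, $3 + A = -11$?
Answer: $- \frac{705921}{316114} \approx -2.2331$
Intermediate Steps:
$A = -14$ ($A = -3 - 11 = -14$)
$D{\left(V \right)} = 224 - 14 V$ ($D{\left(V \right)} = - 14 \left(V - 16\right) = - 14 \left(-16 + V\right) = 224 - 14 V$)
$\frac{D{\left(-276 \right)} + 701833}{1502393 - 1818507} = \frac{\left(224 - -3864\right) + 701833}{1502393 - 1818507} = \frac{\left(224 + 3864\right) + 701833}{-316114} = \left(4088 + 701833\right) \left(- \frac{1}{316114}\right) = 705921 \left(- \frac{1}{316114}\right) = - \frac{705921}{316114}$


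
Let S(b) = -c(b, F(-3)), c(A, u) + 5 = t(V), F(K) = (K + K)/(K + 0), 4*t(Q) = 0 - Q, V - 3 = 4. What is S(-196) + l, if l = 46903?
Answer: 187639/4 ≈ 46910.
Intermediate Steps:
V = 7 (V = 3 + 4 = 7)
t(Q) = -Q/4 (t(Q) = (0 - Q)/4 = (-Q)/4 = -Q/4)
F(K) = 2 (F(K) = (2*K)/K = 2)
c(A, u) = -27/4 (c(A, u) = -5 - 1/4*7 = -5 - 7/4 = -27/4)
S(b) = 27/4 (S(b) = -1*(-27/4) = 27/4)
S(-196) + l = 27/4 + 46903 = 187639/4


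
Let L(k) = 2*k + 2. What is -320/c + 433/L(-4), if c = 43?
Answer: -20539/258 ≈ -79.609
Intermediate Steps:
L(k) = 2 + 2*k
-320/c + 433/L(-4) = -320/43 + 433/(2 + 2*(-4)) = -320*1/43 + 433/(2 - 8) = -320/43 + 433/(-6) = -320/43 + 433*(-⅙) = -320/43 - 433/6 = -20539/258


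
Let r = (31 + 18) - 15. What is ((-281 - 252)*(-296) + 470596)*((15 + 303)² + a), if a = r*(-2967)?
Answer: 154577544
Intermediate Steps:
r = 34 (r = 49 - 15 = 34)
a = -100878 (a = 34*(-2967) = -100878)
((-281 - 252)*(-296) + 470596)*((15 + 303)² + a) = ((-281 - 252)*(-296) + 470596)*((15 + 303)² - 100878) = (-533*(-296) + 470596)*(318² - 100878) = (157768 + 470596)*(101124 - 100878) = 628364*246 = 154577544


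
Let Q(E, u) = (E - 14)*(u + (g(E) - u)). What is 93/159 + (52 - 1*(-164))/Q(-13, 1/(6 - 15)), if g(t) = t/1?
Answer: 827/689 ≈ 1.2003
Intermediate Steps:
g(t) = t (g(t) = t*1 = t)
Q(E, u) = E*(-14 + E) (Q(E, u) = (E - 14)*(u + (E - u)) = (-14 + E)*E = E*(-14 + E))
93/159 + (52 - 1*(-164))/Q(-13, 1/(6 - 15)) = 93/159 + (52 - 1*(-164))/((-13*(-14 - 13))) = 93*(1/159) + (52 + 164)/((-13*(-27))) = 31/53 + 216/351 = 31/53 + 216*(1/351) = 31/53 + 8/13 = 827/689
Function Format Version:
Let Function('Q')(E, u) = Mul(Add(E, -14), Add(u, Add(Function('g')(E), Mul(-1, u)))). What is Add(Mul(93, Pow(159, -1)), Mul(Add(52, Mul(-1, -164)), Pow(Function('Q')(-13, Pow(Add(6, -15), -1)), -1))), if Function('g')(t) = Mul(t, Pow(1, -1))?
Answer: Rational(827, 689) ≈ 1.2003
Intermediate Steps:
Function('g')(t) = t (Function('g')(t) = Mul(t, 1) = t)
Function('Q')(E, u) = Mul(E, Add(-14, E)) (Function('Q')(E, u) = Mul(Add(E, -14), Add(u, Add(E, Mul(-1, u)))) = Mul(Add(-14, E), E) = Mul(E, Add(-14, E)))
Add(Mul(93, Pow(159, -1)), Mul(Add(52, Mul(-1, -164)), Pow(Function('Q')(-13, Pow(Add(6, -15), -1)), -1))) = Add(Mul(93, Pow(159, -1)), Mul(Add(52, Mul(-1, -164)), Pow(Mul(-13, Add(-14, -13)), -1))) = Add(Mul(93, Rational(1, 159)), Mul(Add(52, 164), Pow(Mul(-13, -27), -1))) = Add(Rational(31, 53), Mul(216, Pow(351, -1))) = Add(Rational(31, 53), Mul(216, Rational(1, 351))) = Add(Rational(31, 53), Rational(8, 13)) = Rational(827, 689)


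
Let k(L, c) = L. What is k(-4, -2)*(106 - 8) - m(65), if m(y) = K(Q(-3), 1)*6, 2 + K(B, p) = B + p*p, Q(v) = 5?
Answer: -416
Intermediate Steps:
K(B, p) = -2 + B + p**2 (K(B, p) = -2 + (B + p*p) = -2 + (B + p**2) = -2 + B + p**2)
m(y) = 24 (m(y) = (-2 + 5 + 1**2)*6 = (-2 + 5 + 1)*6 = 4*6 = 24)
k(-4, -2)*(106 - 8) - m(65) = -4*(106 - 8) - 1*24 = -4*98 - 24 = -392 - 24 = -416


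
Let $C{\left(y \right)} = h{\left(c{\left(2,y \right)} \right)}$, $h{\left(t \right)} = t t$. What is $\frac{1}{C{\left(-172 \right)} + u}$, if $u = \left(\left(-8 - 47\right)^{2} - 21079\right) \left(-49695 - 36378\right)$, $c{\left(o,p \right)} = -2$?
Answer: $\frac{1}{1553961946} \approx 6.4352 \cdot 10^{-10}$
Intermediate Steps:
$u = 1553961942$ ($u = \left(\left(-55\right)^{2} - 21079\right) \left(-49695 - 36378\right) = \left(3025 - 21079\right) \left(-86073\right) = \left(-18054\right) \left(-86073\right) = 1553961942$)
$h{\left(t \right)} = t^{2}$
$C{\left(y \right)} = 4$ ($C{\left(y \right)} = \left(-2\right)^{2} = 4$)
$\frac{1}{C{\left(-172 \right)} + u} = \frac{1}{4 + 1553961942} = \frac{1}{1553961946}$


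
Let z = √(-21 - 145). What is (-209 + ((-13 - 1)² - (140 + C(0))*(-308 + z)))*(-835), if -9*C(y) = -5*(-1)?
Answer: -322663205/9 + 1047925*I*√166/9 ≈ -3.5851e+7 + 1.5002e+6*I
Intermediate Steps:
C(y) = -5/9 (C(y) = -(-5)*(-1)/9 = -⅑*5 = -5/9)
z = I*√166 (z = √(-166) = I*√166 ≈ 12.884*I)
(-209 + ((-13 - 1)² - (140 + C(0))*(-308 + z)))*(-835) = (-209 + ((-13 - 1)² - (140 - 5/9)*(-308 + I*√166)))*(-835) = (-209 + ((-14)² - 1255*(-308 + I*√166)/9))*(-835) = (-209 + (196 - (-386540/9 + 1255*I*√166/9)))*(-835) = (-209 + (196 + (386540/9 - 1255*I*√166/9)))*(-835) = (-209 + (388304/9 - 1255*I*√166/9))*(-835) = (386423/9 - 1255*I*√166/9)*(-835) = -322663205/9 + 1047925*I*√166/9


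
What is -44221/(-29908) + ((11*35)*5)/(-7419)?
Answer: 270502699/221887452 ≈ 1.2191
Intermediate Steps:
-44221/(-29908) + ((11*35)*5)/(-7419) = -44221*(-1/29908) + (385*5)*(-1/7419) = 44221/29908 + 1925*(-1/7419) = 44221/29908 - 1925/7419 = 270502699/221887452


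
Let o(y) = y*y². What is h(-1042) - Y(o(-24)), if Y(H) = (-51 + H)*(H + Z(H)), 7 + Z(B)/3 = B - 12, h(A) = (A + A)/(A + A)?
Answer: -768022874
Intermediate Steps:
o(y) = y³
h(A) = 1 (h(A) = (2*A)/((2*A)) = (2*A)*(1/(2*A)) = 1)
Z(B) = -57 + 3*B (Z(B) = -21 + 3*(B - 12) = -21 + 3*(-12 + B) = -21 + (-36 + 3*B) = -57 + 3*B)
Y(H) = (-57 + 4*H)*(-51 + H) (Y(H) = (-51 + H)*(H + (-57 + 3*H)) = (-51 + H)*(-57 + 4*H) = (-57 + 4*H)*(-51 + H))
h(-1042) - Y(o(-24)) = 1 - (2907 - 261*(-24)³ + 4*((-24)³)²) = 1 - (2907 - 261*(-13824) + 4*(-13824)²) = 1 - (2907 + 3608064 + 4*191102976) = 1 - (2907 + 3608064 + 764411904) = 1 - 1*768022875 = 1 - 768022875 = -768022874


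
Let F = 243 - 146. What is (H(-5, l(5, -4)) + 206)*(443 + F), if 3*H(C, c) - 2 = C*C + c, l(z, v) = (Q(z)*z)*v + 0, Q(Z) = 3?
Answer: 105300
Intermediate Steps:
F = 97
l(z, v) = 3*v*z (l(z, v) = (3*z)*v + 0 = 3*v*z + 0 = 3*v*z)
H(C, c) = ⅔ + c/3 + C²/3 (H(C, c) = ⅔ + (C*C + c)/3 = ⅔ + (C² + c)/3 = ⅔ + (c + C²)/3 = ⅔ + (c/3 + C²/3) = ⅔ + c/3 + C²/3)
(H(-5, l(5, -4)) + 206)*(443 + F) = ((⅔ + (3*(-4)*5)/3 + (⅓)*(-5)²) + 206)*(443 + 97) = ((⅔ + (⅓)*(-60) + (⅓)*25) + 206)*540 = ((⅔ - 20 + 25/3) + 206)*540 = (-11 + 206)*540 = 195*540 = 105300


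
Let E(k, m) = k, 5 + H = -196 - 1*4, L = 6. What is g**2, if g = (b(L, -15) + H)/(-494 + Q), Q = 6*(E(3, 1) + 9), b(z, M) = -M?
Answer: 9025/44521 ≈ 0.20271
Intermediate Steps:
H = -205 (H = -5 + (-196 - 1*4) = -5 + (-196 - 4) = -5 - 200 = -205)
Q = 72 (Q = 6*(3 + 9) = 6*12 = 72)
g = 95/211 (g = (-1*(-15) - 205)/(-494 + 72) = (15 - 205)/(-422) = -190*(-1/422) = 95/211 ≈ 0.45024)
g**2 = (95/211)**2 = 9025/44521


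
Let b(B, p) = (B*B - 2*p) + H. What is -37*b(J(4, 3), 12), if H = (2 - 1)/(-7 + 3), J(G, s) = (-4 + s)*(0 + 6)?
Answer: -1739/4 ≈ -434.75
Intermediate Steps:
J(G, s) = -24 + 6*s (J(G, s) = (-4 + s)*6 = -24 + 6*s)
H = -1/4 (H = 1/(-4) = 1*(-1/4) = -1/4 ≈ -0.25000)
b(B, p) = -1/4 + B**2 - 2*p (b(B, p) = (B*B - 2*p) - 1/4 = (B**2 - 2*p) - 1/4 = -1/4 + B**2 - 2*p)
-37*b(J(4, 3), 12) = -37*(-1/4 + (-24 + 6*3)**2 - 2*12) = -37*(-1/4 + (-24 + 18)**2 - 24) = -37*(-1/4 + (-6)**2 - 24) = -37*(-1/4 + 36 - 24) = -37*47/4 = -1739/4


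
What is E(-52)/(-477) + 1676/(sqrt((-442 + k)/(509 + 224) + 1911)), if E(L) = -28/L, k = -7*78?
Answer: -7/6201 + 1676*sqrt(41041403)/279955 ≈ 38.352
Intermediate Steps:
k = -546
E(-52)/(-477) + 1676/(sqrt((-442 + k)/(509 + 224) + 1911)) = -28/(-52)/(-477) + 1676/(sqrt((-442 - 546)/(509 + 224) + 1911)) = -28*(-1/52)*(-1/477) + 1676/(sqrt(-988/733 + 1911)) = (7/13)*(-1/477) + 1676/(sqrt(-988*1/733 + 1911)) = -7/6201 + 1676/(sqrt(-988/733 + 1911)) = -7/6201 + 1676/(sqrt(1399775/733)) = -7/6201 + 1676/((5*sqrt(41041403)/733)) = -7/6201 + 1676*(sqrt(41041403)/279955) = -7/6201 + 1676*sqrt(41041403)/279955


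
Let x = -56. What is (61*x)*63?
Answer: -215208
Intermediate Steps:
(61*x)*63 = (61*(-56))*63 = -3416*63 = -215208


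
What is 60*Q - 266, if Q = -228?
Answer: -13946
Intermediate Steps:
60*Q - 266 = 60*(-228) - 266 = -13680 - 266 = -13946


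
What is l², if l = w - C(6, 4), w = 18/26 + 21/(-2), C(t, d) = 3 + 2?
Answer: 148225/676 ≈ 219.27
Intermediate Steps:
C(t, d) = 5
w = -255/26 (w = 18*(1/26) + 21*(-½) = 9/13 - 21/2 = -255/26 ≈ -9.8077)
l = -385/26 (l = -255/26 - 1*5 = -255/26 - 5 = -385/26 ≈ -14.808)
l² = (-385/26)² = 148225/676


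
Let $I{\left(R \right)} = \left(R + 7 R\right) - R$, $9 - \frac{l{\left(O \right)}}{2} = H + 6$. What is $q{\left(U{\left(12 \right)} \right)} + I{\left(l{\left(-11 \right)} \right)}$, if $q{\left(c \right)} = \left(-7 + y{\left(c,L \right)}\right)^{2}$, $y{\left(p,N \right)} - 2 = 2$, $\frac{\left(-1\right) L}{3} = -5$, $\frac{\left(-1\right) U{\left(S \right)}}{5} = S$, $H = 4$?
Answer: $-5$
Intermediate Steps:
$U{\left(S \right)} = - 5 S$
$L = 15$ ($L = \left(-3\right) \left(-5\right) = 15$)
$l{\left(O \right)} = -2$ ($l{\left(O \right)} = 18 - 2 \left(4 + 6\right) = 18 - 20 = -2$)
$y{\left(p,N \right)} = 4$ ($y{\left(p,N \right)} = 2 + 2 = 4$)
$q{\left(c \right)} = 9$ ($q{\left(c \right)} = \left(-7 + 4\right)^{2} = \left(-3\right)^{2} = 9$)
$I{\left(R \right)} = 7 R$ ($I{\left(R \right)} = 8 R - R = 7 R$)
$q{\left(U{\left(12 \right)} \right)} + I{\left(l{\left(-11 \right)} \right)} = 9 + 7 \left(-2\right) = 9 - 14 = -5$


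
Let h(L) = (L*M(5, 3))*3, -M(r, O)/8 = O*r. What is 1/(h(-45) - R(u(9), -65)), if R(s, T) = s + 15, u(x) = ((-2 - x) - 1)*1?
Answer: 1/16197 ≈ 6.1740e-5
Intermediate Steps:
M(r, O) = -8*O*r
u(x) = -3 - x (u(x) = (-3 - x)*1 = -3 - x)
h(L) = -360*L (h(L) = (L*(-8*3*5))*3 = (L*(-120))*3 = -120*L*3 = -360*L)
R(s, T) = 15 + s
1/(h(-45) - R(u(9), -65)) = 1/(-360*(-45) - (15 + (-3 - 1*9))) = 1/(16200 - (15 + (-3 - 9))) = 1/(16200 - (15 - 12)) = 1/(16200 - 1*3) = 1/(16200 - 3) = 1/16197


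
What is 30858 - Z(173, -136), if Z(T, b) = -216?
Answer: 31074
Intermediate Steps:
30858 - Z(173, -136) = 30858 - 1*(-216) = 30858 + 216 = 31074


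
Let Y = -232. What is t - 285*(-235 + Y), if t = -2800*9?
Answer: 107895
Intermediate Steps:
t = -25200
t - 285*(-235 + Y) = -25200 - 285*(-235 - 232) = -25200 - 285*(-467) = -25200 - 1*(-133095) = -25200 + 133095 = 107895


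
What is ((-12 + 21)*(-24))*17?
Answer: -3672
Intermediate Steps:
((-12 + 21)*(-24))*17 = (9*(-24))*17 = -216*17 = -3672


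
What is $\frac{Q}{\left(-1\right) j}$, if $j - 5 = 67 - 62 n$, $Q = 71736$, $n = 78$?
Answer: $\frac{5978}{397} \approx 15.058$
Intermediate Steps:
$j = -4764$ ($j = 5 + \left(67 - 4836\right) = 5 - 4769 = -4764$)
$\frac{Q}{\left(-1\right) j} = \frac{71736}{\left(-1\right) \left(-4764\right)} = \frac{71736}{4764} = 71736 \cdot \frac{1}{4764} = \frac{5978}{397}$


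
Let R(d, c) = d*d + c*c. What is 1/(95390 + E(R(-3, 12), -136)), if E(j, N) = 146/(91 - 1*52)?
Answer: 39/3720356 ≈ 1.0483e-5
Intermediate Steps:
R(d, c) = c**2 + d**2 (R(d, c) = d**2 + c**2 = c**2 + d**2)
E(j, N) = 146/39 (E(j, N) = 146/(91 - 52) = 146/39)
1/(95390 + E(R(-3, 12), -136)) = 1/(95390 + 146/39) = 1/(3720356/39) = 39/3720356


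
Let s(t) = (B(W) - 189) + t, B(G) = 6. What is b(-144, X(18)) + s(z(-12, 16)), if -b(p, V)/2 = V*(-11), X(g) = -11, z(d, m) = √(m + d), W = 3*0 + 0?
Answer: -423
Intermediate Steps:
W = 0 (W = 0 + 0 = 0)
z(d, m) = √(d + m)
b(p, V) = 22*V (b(p, V) = -2*V*(-11) = -(-22)*V = 22*V)
s(t) = -183 + t (s(t) = (6 - 189) + t = -183 + t)
b(-144, X(18)) + s(z(-12, 16)) = 22*(-11) + (-183 + √(-12 + 16)) = -242 + (-183 + √4) = -242 + (-183 + 2) = -242 - 181 = -423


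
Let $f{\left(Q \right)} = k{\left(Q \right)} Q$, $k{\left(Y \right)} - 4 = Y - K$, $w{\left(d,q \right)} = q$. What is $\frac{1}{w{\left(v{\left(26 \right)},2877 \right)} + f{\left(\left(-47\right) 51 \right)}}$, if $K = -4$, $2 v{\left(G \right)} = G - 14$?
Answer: $\frac{1}{5729310} \approx 1.7454 \cdot 10^{-7}$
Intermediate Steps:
$v{\left(G \right)} = -7 + \frac{G}{2}$ ($v{\left(G \right)} = \frac{G - 14}{2} = \frac{-14 + G}{2} = -7 + \frac{G}{2}$)
$k{\left(Y \right)} = 8 + Y$ ($k{\left(Y \right)} = 4 + \left(Y - -4\right) = 4 + \left(Y + 4\right) = 4 + \left(4 + Y\right) = 8 + Y$)
$f{\left(Q \right)} = Q \left(8 + Q\right)$ ($f{\left(Q \right)} = \left(8 + Q\right) Q = Q \left(8 + Q\right)$)
$\frac{1}{w{\left(v{\left(26 \right)},2877 \right)} + f{\left(\left(-47\right) 51 \right)}} = \frac{1}{2877 + \left(-47\right) 51 \left(8 - 2397\right)} = \frac{1}{2877 - 2397 \left(8 - 2397\right)} = \frac{1}{2877 - -5726433} = \frac{1}{2877 + 5726433} = \frac{1}{5729310}$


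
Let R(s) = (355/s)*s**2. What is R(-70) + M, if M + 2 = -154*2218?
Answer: -366424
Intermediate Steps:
M = -341574 (M = -2 - 154*2218 = -2 - 341572 = -341574)
R(s) = 355*s
R(-70) + M = 355*(-70) - 341574 = -24850 - 341574 = -366424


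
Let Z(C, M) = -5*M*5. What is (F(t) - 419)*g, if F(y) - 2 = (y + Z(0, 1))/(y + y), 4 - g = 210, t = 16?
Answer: 1375359/16 ≈ 85960.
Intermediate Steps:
g = -206 (g = 4 - 1*210 = 4 - 210 = -206)
Z(C, M) = -25*M
F(y) = 2 + (-25 + y)/(2*y) (F(y) = 2 + (y - 25*1)/(y + y) = 2 + (y - 25)/((2*y)) = 2 + (-25 + y)*(1/(2*y)) = 2 + (-25 + y)/(2*y))
(F(t) - 419)*g = ((5/2)*(-5 + 16)/16 - 419)*(-206) = ((5/2)*(1/16)*11 - 419)*(-206) = (55/32 - 419)*(-206) = -13353/32*(-206) = 1375359/16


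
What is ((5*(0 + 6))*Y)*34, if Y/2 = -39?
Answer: -79560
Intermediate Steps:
Y = -78 (Y = 2*(-39) = -78)
((5*(0 + 6))*Y)*34 = ((5*(0 + 6))*(-78))*34 = ((5*6)*(-78))*34 = (30*(-78))*34 = -2340*34 = -79560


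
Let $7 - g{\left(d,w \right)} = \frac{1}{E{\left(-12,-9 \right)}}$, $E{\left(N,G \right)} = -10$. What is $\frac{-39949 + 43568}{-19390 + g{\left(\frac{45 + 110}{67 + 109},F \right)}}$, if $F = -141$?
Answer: $- \frac{36190}{193829} \approx -0.18671$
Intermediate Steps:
$g{\left(d,w \right)} = \frac{71}{10}$ ($g{\left(d,w \right)} = 7 - \frac{1}{-10} = 7 - - \frac{1}{10} = 7 + \frac{1}{10} = \frac{71}{10}$)
$\frac{-39949 + 43568}{-19390 + g{\left(\frac{45 + 110}{67 + 109},F \right)}} = \frac{-39949 + 43568}{-19390 + \frac{71}{10}} = \frac{3619}{- \frac{193829}{10}} = 3619 \left(- \frac{10}{193829}\right) = - \frac{36190}{193829}$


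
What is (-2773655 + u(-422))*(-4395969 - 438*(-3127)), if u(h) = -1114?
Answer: 8397402739767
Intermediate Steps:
(-2773655 + u(-422))*(-4395969 - 438*(-3127)) = (-2773655 - 1114)*(-4395969 - 438*(-3127)) = -2774769*(-4395969 + 1369626) = -2774769*(-3026343) = 8397402739767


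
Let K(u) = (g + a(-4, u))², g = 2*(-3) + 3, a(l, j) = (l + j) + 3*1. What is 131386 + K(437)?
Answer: 318875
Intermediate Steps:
a(l, j) = 3 + j + l (a(l, j) = (j + l) + 3 = 3 + j + l)
g = -3 (g = -6 + 3 = -3)
K(u) = (-4 + u)² (K(u) = (-3 + (3 + u - 4))² = (-3 + (-1 + u))² = (-4 + u)²)
131386 + K(437) = 131386 + (-4 + 437)² = 131386 + 433² = 131386 + 187489 = 318875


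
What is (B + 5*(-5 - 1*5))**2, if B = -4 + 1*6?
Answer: 2304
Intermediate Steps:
B = 2 (B = -4 + 6 = 2)
(B + 5*(-5 - 1*5))**2 = (2 + 5*(-5 - 1*5))**2 = (2 + 5*(-5 - 5))**2 = (2 + 5*(-10))**2 = (2 - 50)**2 = (-48)**2 = 2304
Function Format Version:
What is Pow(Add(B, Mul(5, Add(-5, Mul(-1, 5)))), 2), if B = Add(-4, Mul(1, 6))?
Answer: 2304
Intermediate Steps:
B = 2 (B = Add(-4, 6) = 2)
Pow(Add(B, Mul(5, Add(-5, Mul(-1, 5)))), 2) = Pow(Add(2, Mul(5, Add(-5, Mul(-1, 5)))), 2) = Pow(Add(2, Mul(5, Add(-5, -5))), 2) = Pow(Add(2, Mul(5, -10)), 2) = Pow(Add(2, -50), 2) = Pow(-48, 2) = 2304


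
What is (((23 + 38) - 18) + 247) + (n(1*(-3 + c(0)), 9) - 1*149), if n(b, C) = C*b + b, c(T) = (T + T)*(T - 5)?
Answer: 111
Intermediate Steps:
c(T) = 2*T*(-5 + T) (c(T) = (2*T)*(-5 + T) = 2*T*(-5 + T))
n(b, C) = b + C*b
(((23 + 38) - 18) + 247) + (n(1*(-3 + c(0)), 9) - 1*149) = (((23 + 38) - 18) + 247) + ((1*(-3 + 2*0*(-5 + 0)))*(1 + 9) - 1*149) = ((61 - 18) + 247) + ((1*(-3 + 2*0*(-5)))*10 - 149) = (43 + 247) + ((1*(-3 + 0))*10 - 149) = 290 + ((1*(-3))*10 - 149) = 290 + (-3*10 - 149) = 290 + (-30 - 149) = 290 - 179 = 111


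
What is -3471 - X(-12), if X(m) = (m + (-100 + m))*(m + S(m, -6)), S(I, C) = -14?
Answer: -6695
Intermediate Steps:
X(m) = (-100 + 2*m)*(-14 + m) (X(m) = (m + (-100 + m))*(m - 14) = (-100 + 2*m)*(-14 + m))
-3471 - X(-12) = -3471 - (1400 - 128*(-12) + 2*(-12)²) = -3471 - (1400 + 1536 + 2*144) = -3471 - (1400 + 1536 + 288) = -3471 - 1*3224 = -3471 - 3224 = -6695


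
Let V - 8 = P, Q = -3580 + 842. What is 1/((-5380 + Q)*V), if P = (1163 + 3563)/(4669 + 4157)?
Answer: -1471/101926902 ≈ -1.4432e-5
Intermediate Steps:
Q = -2738
P = 2363/4413 (P = 4726/8826 = 4726*(1/8826) = 2363/4413 ≈ 0.53546)
V = 37667/4413 (V = 8 + 2363/4413 = 37667/4413 ≈ 8.5355)
1/((-5380 + Q)*V) = 1/((-5380 - 2738)*(37667/4413)) = (4413/37667)/(-8118) = -1/8118*4413/37667 = -1471/101926902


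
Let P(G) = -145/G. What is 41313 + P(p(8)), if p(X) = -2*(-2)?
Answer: 165107/4 ≈ 41277.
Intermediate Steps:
p(X) = 4
41313 + P(p(8)) = 41313 - 145/4 = 165107/4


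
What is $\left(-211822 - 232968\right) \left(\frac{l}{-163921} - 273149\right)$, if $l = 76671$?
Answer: $\frac{19915442849381000}{163921} \approx 1.2149 \cdot 10^{11}$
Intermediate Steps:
$\left(-211822 - 232968\right) \left(\frac{l}{-163921} - 273149\right) = \left(-211822 - 232968\right) \left(\frac{76671}{-163921} - 273149\right) = - 444790 \left(76671 \left(- \frac{1}{163921}\right) - 273149\right) = - 444790 \left(- \frac{76671}{163921} - 273149\right) = \left(-444790\right) \left(- \frac{44774933900}{163921}\right) = \frac{19915442849381000}{163921}$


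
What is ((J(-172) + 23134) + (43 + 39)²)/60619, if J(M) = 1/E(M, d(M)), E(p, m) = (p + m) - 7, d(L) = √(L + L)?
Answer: 966951151/1963146315 - 2*I*√86/1963146315 ≈ 0.49255 - 9.4477e-9*I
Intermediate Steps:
d(L) = √2*√L (d(L) = √(2*L) = √2*√L)
E(p, m) = -7 + m + p (E(p, m) = (m + p) - 7 = -7 + m + p)
J(M) = 1/(-7 + M + √2*√M) (J(M) = 1/(-7 + √2*√M + M) = 1/(-7 + M + √2*√M))
((J(-172) + 23134) + (43 + 39)²)/60619 = ((1/(-7 - 172 + √2*√(-172)) + 23134) + (43 + 39)²)/60619 = ((1/(-7 - 172 + √2*(2*I*√43)) + 23134) + 82²)*(1/60619) = ((1/(-7 - 172 + 2*I*√86) + 23134) + 6724)*(1/60619) = ((1/(-179 + 2*I*√86) + 23134) + 6724)*(1/60619) = ((23134 + 1/(-179 + 2*I*√86)) + 6724)*(1/60619) = (29858 + 1/(-179 + 2*I*√86))*(1/60619) = 29858/60619 + 1/(60619*(-179 + 2*I*√86))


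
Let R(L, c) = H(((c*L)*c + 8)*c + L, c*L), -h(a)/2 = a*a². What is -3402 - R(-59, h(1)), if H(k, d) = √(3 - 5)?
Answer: -3402 - I*√2 ≈ -3402.0 - 1.4142*I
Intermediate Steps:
H(k, d) = I*√2 (H(k, d) = √(-2) = I*√2)
h(a) = -2*a³ (h(a) = -2*a*a² = -2*a³)
R(L, c) = I*√2
-3402 - R(-59, h(1)) = -3402 - I*√2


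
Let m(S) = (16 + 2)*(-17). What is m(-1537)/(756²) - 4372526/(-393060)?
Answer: 11569146961/1040036760 ≈ 11.124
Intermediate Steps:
m(S) = -306 (m(S) = 18*(-17) = -306)
m(-1537)/(756²) - 4372526/(-393060) = -306/(756²) - 4372526/(-393060) = -306/571536 - 4372526*(-1/393060) = -306*1/571536 + 2186263/196530 = -17/31752 + 2186263/196530 = 11569146961/1040036760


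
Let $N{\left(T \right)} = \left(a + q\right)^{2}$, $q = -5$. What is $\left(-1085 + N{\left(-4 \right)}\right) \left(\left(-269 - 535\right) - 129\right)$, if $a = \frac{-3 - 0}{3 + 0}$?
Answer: $978717$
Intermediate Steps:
$a = -1$ ($a = \frac{-3 + 0}{3} = \left(-3\right) \frac{1}{3} = -1$)
$N{\left(T \right)} = 36$ ($N{\left(T \right)} = \left(-1 - 5\right)^{2} = \left(-6\right)^{2} = 36$)
$\left(-1085 + N{\left(-4 \right)}\right) \left(\left(-269 - 535\right) - 129\right) = \left(-1085 + 36\right) \left(\left(-269 - 535\right) - 129\right) = - 1049 \left(-804 - 129\right) = \left(-1049\right) \left(-933\right) = 978717$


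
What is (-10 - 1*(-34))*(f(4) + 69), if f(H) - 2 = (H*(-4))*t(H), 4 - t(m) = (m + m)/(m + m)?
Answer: 552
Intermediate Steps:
t(m) = 3 (t(m) = 4 - (m + m)/(m + m) = 4 - 2*m/(2*m) = 4 - 2*m*1/(2*m) = 4 - 1*1 = 4 - 1 = 3)
f(H) = 2 - 12*H (f(H) = 2 + (H*(-4))*3 = 2 - 4*H*3 = 2 - 12*H)
(-10 - 1*(-34))*(f(4) + 69) = (-10 - 1*(-34))*((2 - 12*4) + 69) = (-10 + 34)*((2 - 48) + 69) = 24*(-46 + 69) = 24*23 = 552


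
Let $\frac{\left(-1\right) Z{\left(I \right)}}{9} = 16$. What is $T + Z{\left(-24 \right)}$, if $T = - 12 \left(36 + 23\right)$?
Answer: $-852$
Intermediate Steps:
$T = -708$ ($T = \left(-12\right) 59 = -708$)
$Z{\left(I \right)} = -144$ ($Z{\left(I \right)} = \left(-9\right) 16 = -144$)
$T + Z{\left(-24 \right)} = -708 - 144 = -852$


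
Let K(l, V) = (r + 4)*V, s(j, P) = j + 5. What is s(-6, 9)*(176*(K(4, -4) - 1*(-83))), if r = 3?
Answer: -9680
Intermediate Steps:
s(j, P) = 5 + j
K(l, V) = 7*V (K(l, V) = (3 + 4)*V = 7*V)
s(-6, 9)*(176*(K(4, -4) - 1*(-83))) = (5 - 6)*(176*(7*(-4) - 1*(-83))) = -176*(-28 + 83) = -176*55 = -1*9680 = -9680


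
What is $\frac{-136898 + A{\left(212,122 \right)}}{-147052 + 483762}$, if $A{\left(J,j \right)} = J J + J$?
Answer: $- \frac{45871}{168355} \approx -0.27247$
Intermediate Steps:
$A{\left(J,j \right)} = J + J^{2}$ ($A{\left(J,j \right)} = J^{2} + J = J + J^{2}$)
$\frac{-136898 + A{\left(212,122 \right)}}{-147052 + 483762} = \frac{-136898 + 212 \left(1 + 212\right)}{-147052 + 483762} = \frac{-136898 + 212 \cdot 213}{336710} = \left(-136898 + 45156\right) \frac{1}{336710} = \left(-91742\right) \frac{1}{336710} = - \frac{45871}{168355}$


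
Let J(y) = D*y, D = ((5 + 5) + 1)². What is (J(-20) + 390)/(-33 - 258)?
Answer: 2030/291 ≈ 6.9759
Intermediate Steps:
D = 121 (D = (10 + 1)² = 11² = 121)
J(y) = 121*y
(J(-20) + 390)/(-33 - 258) = (121*(-20) + 390)/(-33 - 258) = (-2420 + 390)/(-291) = -2030*(-1/291) = 2030/291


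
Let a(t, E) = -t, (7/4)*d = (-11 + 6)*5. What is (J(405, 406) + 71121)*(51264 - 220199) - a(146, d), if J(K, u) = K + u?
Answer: -12151832274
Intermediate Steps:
d = -100/7 (d = 4*((-11 + 6)*5)/7 = 4*(-5*5)/7 = (4/7)*(-25) = -100/7 ≈ -14.286)
(J(405, 406) + 71121)*(51264 - 220199) - a(146, d) = ((405 + 406) + 71121)*(51264 - 220199) - (-1)*146 = (811 + 71121)*(-168935) - 1*(-146) = 71932*(-168935) + 146 = -12151832420 + 146 = -12151832274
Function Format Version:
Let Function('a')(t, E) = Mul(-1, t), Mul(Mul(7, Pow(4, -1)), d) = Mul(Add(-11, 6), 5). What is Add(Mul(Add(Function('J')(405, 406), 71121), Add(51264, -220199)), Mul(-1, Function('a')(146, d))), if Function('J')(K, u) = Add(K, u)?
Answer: -12151832274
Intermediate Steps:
d = Rational(-100, 7) (d = Mul(Rational(4, 7), Mul(Add(-11, 6), 5)) = Mul(Rational(4, 7), Mul(-5, 5)) = Mul(Rational(4, 7), -25) = Rational(-100, 7) ≈ -14.286)
Add(Mul(Add(Function('J')(405, 406), 71121), Add(51264, -220199)), Mul(-1, Function('a')(146, d))) = Add(Mul(Add(Add(405, 406), 71121), Add(51264, -220199)), Mul(-1, Mul(-1, 146))) = Add(Mul(Add(811, 71121), -168935), Mul(-1, -146)) = Add(Mul(71932, -168935), 146) = Add(-12151832420, 146) = -12151832274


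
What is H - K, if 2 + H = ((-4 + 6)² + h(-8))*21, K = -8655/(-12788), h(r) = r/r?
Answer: 1308509/12788 ≈ 102.32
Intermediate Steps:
h(r) = 1
K = 8655/12788 (K = -8655*(-1/12788) = 8655/12788 ≈ 0.67681)
H = 103 (H = -2 + ((-4 + 6)² + 1)*21 = -2 + (2² + 1)*21 = -2 + (4 + 1)*21 = -2 + 5*21 = -2 + 105 = 103)
H - K = 103 - 1*8655/12788 = 103 - 8655/12788 = 1308509/12788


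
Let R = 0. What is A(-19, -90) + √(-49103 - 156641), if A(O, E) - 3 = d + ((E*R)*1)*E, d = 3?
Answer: 6 + 4*I*√12859 ≈ 6.0 + 453.59*I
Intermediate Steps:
A(O, E) = 6 (A(O, E) = 3 + (3 + ((E*0)*1)*E) = 3 + (3 + (0*1)*E) = 3 + (3 + 0*E) = 3 + (3 + 0) = 3 + 3 = 6)
A(-19, -90) + √(-49103 - 156641) = 6 + √(-49103 - 156641) = 6 + √(-205744) = 6 + 4*I*√12859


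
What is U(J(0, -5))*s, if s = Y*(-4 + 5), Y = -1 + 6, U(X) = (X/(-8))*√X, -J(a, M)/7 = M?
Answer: -175*√35/8 ≈ -129.41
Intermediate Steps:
J(a, M) = -7*M
U(X) = -X^(3/2)/8 (U(X) = (X*(-⅛))*√X = (-X/8)*√X = -X^(3/2)/8)
Y = 5
s = 5 (s = 5*(-4 + 5) = 5*1 = 5)
U(J(0, -5))*s = -35*√35/8*5 = -175*√35/8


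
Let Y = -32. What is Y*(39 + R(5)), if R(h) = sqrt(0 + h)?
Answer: -1248 - 32*sqrt(5) ≈ -1319.6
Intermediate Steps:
R(h) = sqrt(h)
Y*(39 + R(5)) = -32*(39 + sqrt(5)) = -1248 - 32*sqrt(5)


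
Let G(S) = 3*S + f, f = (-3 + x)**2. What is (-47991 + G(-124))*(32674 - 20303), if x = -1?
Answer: -598100737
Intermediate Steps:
f = 16 (f = (-3 - 1)**2 = (-4)**2 = 16)
G(S) = 16 + 3*S (G(S) = 3*S + 16 = 16 + 3*S)
(-47991 + G(-124))*(32674 - 20303) = (-47991 + (16 + 3*(-124)))*(32674 - 20303) = (-47991 + (16 - 372))*12371 = (-47991 - 356)*12371 = -48347*12371 = -598100737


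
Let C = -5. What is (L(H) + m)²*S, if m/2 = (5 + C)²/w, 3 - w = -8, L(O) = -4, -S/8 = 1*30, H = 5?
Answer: -3840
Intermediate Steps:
S = -240 (S = -8*30 = -240)
w = 11 (w = 3 - 1*(-8) = 3 + 8 = 11)
m = 0 (m = 2*((5 - 5)²/11) = 2*(0²*(1/11)) = 2*(0*(1/11)) = 2*0 = 0)
(L(H) + m)²*S = (-4 + 0)²*(-240) = (-4)²*(-240) = 16*(-240) = -3840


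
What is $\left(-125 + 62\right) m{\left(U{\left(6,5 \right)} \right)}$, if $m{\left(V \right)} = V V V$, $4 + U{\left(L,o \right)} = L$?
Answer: $-504$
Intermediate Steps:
$U{\left(L,o \right)} = -4 + L$
$m{\left(V \right)} = V^{3}$ ($m{\left(V \right)} = V^{2} V = V^{3}$)
$\left(-125 + 62\right) m{\left(U{\left(6,5 \right)} \right)} = \left(-125 + 62\right) \left(-4 + 6\right)^{3} = - 63 \cdot 2^{3} = \left(-63\right) 8 = -504$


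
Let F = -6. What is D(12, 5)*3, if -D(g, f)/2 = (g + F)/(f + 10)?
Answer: -12/5 ≈ -2.4000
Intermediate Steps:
D(g, f) = -2*(-6 + g)/(10 + f) (D(g, f) = -2*(g - 6)/(f + 10) = -2*(-6 + g)/(10 + f))
D(12, 5)*3 = (2*(6 - 1*12)/(10 + 5))*3 = (2*(6 - 12)/15)*3 = (2*(1/15)*(-6))*3 = -4/5*3 = -12/5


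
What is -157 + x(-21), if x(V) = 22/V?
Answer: -3319/21 ≈ -158.05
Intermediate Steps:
-157 + x(-21) = -157 + 22/(-21) = -157 + 22*(-1/21) = -157 - 22/21 = -3319/21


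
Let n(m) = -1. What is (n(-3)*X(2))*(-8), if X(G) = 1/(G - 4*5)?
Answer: -4/9 ≈ -0.44444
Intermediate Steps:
X(G) = 1/(-20 + G) (X(G) = 1/(G - 20) = 1/(-20 + G))
(n(-3)*X(2))*(-8) = -1/(-20 + 2)*(-8) = -1/(-18)*(-8) = -1*(-1/18)*(-8) = (1/18)*(-8) = -4/9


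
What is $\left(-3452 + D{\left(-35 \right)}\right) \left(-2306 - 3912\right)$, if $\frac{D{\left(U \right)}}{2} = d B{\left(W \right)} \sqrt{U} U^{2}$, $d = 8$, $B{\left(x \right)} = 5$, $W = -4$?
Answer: $21464536 - 609364000 i \sqrt{35} \approx 2.1465 \cdot 10^{7} - 3.605 \cdot 10^{9} i$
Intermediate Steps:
$D{\left(U \right)} = 80 U^{\frac{5}{2}}$ ($D{\left(U \right)} = 2 \cdot 8 \cdot 5 \sqrt{U} U^{2} = 2 \cdot 40 \sqrt{U} U^{2} = 2 \cdot 40 U^{\frac{5}{2}} = 80 U^{\frac{5}{2}}$)
$\left(-3452 + D{\left(-35 \right)}\right) \left(-2306 - 3912\right) = \left(-3452 + 80 \left(-35\right)^{\frac{5}{2}}\right) \left(-2306 - 3912\right) = \left(-3452 + 80 \cdot 1225 i \sqrt{35}\right) \left(-2306 - 3912\right) = \left(-3452 + 98000 i \sqrt{35}\right) \left(-6218\right) = 21464536 - 609364000 i \sqrt{35}$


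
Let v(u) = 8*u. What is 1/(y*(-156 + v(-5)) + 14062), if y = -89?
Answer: 1/31506 ≈ 3.1740e-5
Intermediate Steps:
1/(y*(-156 + v(-5)) + 14062) = 1/(-89*(-156 + 8*(-5)) + 14062) = 1/(-89*(-156 - 40) + 14062) = 1/(-89*(-196) + 14062) = 1/(17444 + 14062) = 1/31506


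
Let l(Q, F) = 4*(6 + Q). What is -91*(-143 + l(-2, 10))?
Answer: 11557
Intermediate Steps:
l(Q, F) = 24 + 4*Q
-91*(-143 + l(-2, 10)) = -91*(-143 + (24 + 4*(-2))) = -91*(-143 + (24 - 8)) = -91*(-143 + 16) = -91*(-127) = 11557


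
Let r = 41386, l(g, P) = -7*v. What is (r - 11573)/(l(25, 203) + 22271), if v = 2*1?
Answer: 29813/22257 ≈ 1.3395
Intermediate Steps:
v = 2
l(g, P) = -14 (l(g, P) = -7*2 = -14)
(r - 11573)/(l(25, 203) + 22271) = (41386 - 11573)/(-14 + 22271) = 29813/22257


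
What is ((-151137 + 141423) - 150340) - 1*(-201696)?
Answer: 41642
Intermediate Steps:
((-151137 + 141423) - 150340) - 1*(-201696) = (-9714 - 150340) + 201696 = -160054 + 201696 = 41642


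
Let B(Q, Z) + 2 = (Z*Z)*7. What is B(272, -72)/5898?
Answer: 18143/2949 ≈ 6.1523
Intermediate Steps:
B(Q, Z) = -2 + 7*Z² (B(Q, Z) = -2 + (Z*Z)*7 = -2 + Z²*7 = -2 + 7*Z²)
B(272, -72)/5898 = (-2 + 7*(-72)²)/5898 = (-2 + 7*5184)*(1/5898) = (-2 + 36288)*(1/5898) = 36286*(1/5898) = 18143/2949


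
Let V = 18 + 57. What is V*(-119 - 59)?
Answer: -13350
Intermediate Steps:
V = 75
V*(-119 - 59) = 75*(-119 - 59) = 75*(-178) = -13350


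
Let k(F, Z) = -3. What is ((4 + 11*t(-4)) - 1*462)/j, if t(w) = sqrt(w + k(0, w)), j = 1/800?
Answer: -366400 + 8800*I*sqrt(7) ≈ -3.664e+5 + 23283.0*I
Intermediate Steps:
j = 1/800 ≈ 0.0012500
t(w) = sqrt(-3 + w) (t(w) = sqrt(w - 3) = sqrt(-3 + w))
((4 + 11*t(-4)) - 1*462)/j = ((4 + 11*sqrt(-3 - 4)) - 1*462)/(1/800) = ((4 + 11*sqrt(-7)) - 462)*800 = ((4 + 11*(I*sqrt(7))) - 462)*800 = ((4 + 11*I*sqrt(7)) - 462)*800 = (-458 + 11*I*sqrt(7))*800 = -366400 + 8800*I*sqrt(7)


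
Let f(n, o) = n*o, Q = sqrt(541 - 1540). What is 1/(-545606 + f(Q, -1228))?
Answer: I/(2*(-272803*I + 1842*sqrt(111))) ≈ -1.8236e-6 + 1.2973e-7*I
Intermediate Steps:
Q = 3*I*sqrt(111) (Q = sqrt(-999) = 3*I*sqrt(111) ≈ 31.607*I)
1/(-545606 + f(Q, -1228)) = 1/(-545606 + (3*I*sqrt(111))*(-1228)) = 1/(-545606 - 3684*I*sqrt(111))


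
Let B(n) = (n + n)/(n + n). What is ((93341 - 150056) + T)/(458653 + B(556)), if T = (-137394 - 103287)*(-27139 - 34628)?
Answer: 7433043306/229327 ≈ 32412.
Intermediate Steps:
B(n) = 1 (B(n) = (2*n)/((2*n)) = (2*n)*(1/(2*n)) = 1)
T = 14866143327 (T = -240681*(-61767) = 14866143327)
((93341 - 150056) + T)/(458653 + B(556)) = ((93341 - 150056) + 14866143327)/(458653 + 1) = (-56715 + 14866143327)/458654 = 14866086612*(1/458654) = 7433043306/229327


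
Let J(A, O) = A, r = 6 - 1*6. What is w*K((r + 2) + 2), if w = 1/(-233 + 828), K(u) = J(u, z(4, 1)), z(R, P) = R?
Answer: 4/595 ≈ 0.0067227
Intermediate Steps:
r = 0 (r = 6 - 6 = 0)
K(u) = u
w = 1/595 ≈ 0.0016807
w*K((r + 2) + 2) = ((0 + 2) + 2)/595 = (2 + 2)/595 = (1/595)*4 = 4/595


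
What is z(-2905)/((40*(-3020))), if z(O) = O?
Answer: 581/24160 ≈ 0.024048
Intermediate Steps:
z(-2905)/((40*(-3020))) = -2905/(40*(-3020)) = -2905/(-120800) = -2905*(-1/120800) = 581/24160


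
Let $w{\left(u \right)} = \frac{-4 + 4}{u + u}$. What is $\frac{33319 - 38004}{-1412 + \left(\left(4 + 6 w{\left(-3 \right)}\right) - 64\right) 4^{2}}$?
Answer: $\frac{4685}{2372} \approx 1.9751$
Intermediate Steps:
$w{\left(u \right)} = 0$ ($w{\left(u \right)} = \frac{0}{2 u} = 0 \frac{1}{2 u} = 0$)
$\frac{33319 - 38004}{-1412 + \left(\left(4 + 6 w{\left(-3 \right)}\right) - 64\right) 4^{2}} = \frac{33319 - 38004}{-1412 + \left(\left(4 + 6 \cdot 0\right) - 64\right) 4^{2}} = - \frac{4685}{-1412 + \left(\left(4 + 0\right) - 64\right) 16} = - \frac{4685}{-1412 + \left(4 - 64\right) 16} = - \frac{4685}{-1412 - 960} = - \frac{4685}{-2372} = \left(-4685\right) \left(- \frac{1}{2372}\right) = \frac{4685}{2372}$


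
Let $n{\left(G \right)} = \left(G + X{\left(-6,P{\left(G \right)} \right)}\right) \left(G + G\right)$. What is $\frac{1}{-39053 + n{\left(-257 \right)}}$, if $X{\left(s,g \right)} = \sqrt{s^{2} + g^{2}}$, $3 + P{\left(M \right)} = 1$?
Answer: $\frac{18609}{1729360837} + \frac{1028 \sqrt{10}}{8646804185} \approx 1.1137 \cdot 10^{-5}$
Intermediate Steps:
$P{\left(M \right)} = -2$ ($P{\left(M \right)} = -3 + 1 = -2$)
$X{\left(s,g \right)} = \sqrt{g^{2} + s^{2}}$
$n{\left(G \right)} = 2 G \left(G + 2 \sqrt{10}\right)$ ($n{\left(G \right)} = \left(G + \sqrt{\left(-2\right)^{2} + \left(-6\right)^{2}}\right) \left(G + G\right) = \left(G + \sqrt{4 + 36}\right) 2 G = \left(G + \sqrt{40}\right) 2 G = \left(G + 2 \sqrt{10}\right) 2 G = 2 G \left(G + 2 \sqrt{10}\right)$)
$\frac{1}{-39053 + n{\left(-257 \right)}} = \frac{1}{-39053 + 2 \left(-257\right) \left(-257 + 2 \sqrt{10}\right)} = \frac{1}{-39053 + \left(132098 - 1028 \sqrt{10}\right)} = \frac{1}{93045 - 1028 \sqrt{10}}$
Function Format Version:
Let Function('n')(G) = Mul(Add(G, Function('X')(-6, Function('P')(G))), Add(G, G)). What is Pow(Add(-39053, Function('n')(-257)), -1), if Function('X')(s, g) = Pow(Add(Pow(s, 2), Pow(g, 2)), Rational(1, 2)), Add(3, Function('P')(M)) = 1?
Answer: Add(Rational(18609, 1729360837), Mul(Rational(1028, 8646804185), Pow(10, Rational(1, 2)))) ≈ 1.1137e-5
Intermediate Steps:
Function('P')(M) = -2 (Function('P')(M) = Add(-3, 1) = -2)
Function('X')(s, g) = Pow(Add(Pow(g, 2), Pow(s, 2)), Rational(1, 2))
Function('n')(G) = Mul(2, G, Add(G, Mul(2, Pow(10, Rational(1, 2))))) (Function('n')(G) = Mul(Add(G, Pow(Add(Pow(-2, 2), Pow(-6, 2)), Rational(1, 2))), Add(G, G)) = Mul(Add(G, Pow(Add(4, 36), Rational(1, 2))), Mul(2, G)) = Mul(Add(G, Pow(40, Rational(1, 2))), Mul(2, G)) = Mul(Add(G, Mul(2, Pow(10, Rational(1, 2)))), Mul(2, G)) = Mul(2, G, Add(G, Mul(2, Pow(10, Rational(1, 2))))))
Pow(Add(-39053, Function('n')(-257)), -1) = Pow(Add(-39053, Mul(2, -257, Add(-257, Mul(2, Pow(10, Rational(1, 2)))))), -1) = Pow(Add(-39053, Add(132098, Mul(-1028, Pow(10, Rational(1, 2))))), -1) = Pow(Add(93045, Mul(-1028, Pow(10, Rational(1, 2)))), -1)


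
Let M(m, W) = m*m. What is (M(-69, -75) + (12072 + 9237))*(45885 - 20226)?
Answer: 668930130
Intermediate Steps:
M(m, W) = m²
(M(-69, -75) + (12072 + 9237))*(45885 - 20226) = ((-69)² + (12072 + 9237))*(45885 - 20226) = (4761 + 21309)*25659 = 26070*25659 = 668930130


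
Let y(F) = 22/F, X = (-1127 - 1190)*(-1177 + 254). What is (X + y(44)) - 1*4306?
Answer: 4268571/2 ≈ 2.1343e+6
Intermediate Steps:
X = 2138591 (X = -2317*(-923) = 2138591)
(X + y(44)) - 1*4306 = (2138591 + 22/44) - 1*4306 = (2138591 + 22*(1/44)) - 4306 = (2138591 + 1/2) - 4306 = 4277183/2 - 4306 = 4268571/2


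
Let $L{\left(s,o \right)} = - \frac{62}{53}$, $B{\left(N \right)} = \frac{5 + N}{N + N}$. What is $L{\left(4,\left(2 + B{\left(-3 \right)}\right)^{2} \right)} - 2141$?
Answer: $- \frac{113535}{53} \approx -2142.2$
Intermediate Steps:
$B{\left(N \right)} = \frac{5 + N}{2 N}$
$L{\left(s,o \right)} = - \frac{62}{53}$ ($L{\left(s,o \right)} = \left(-62\right) \frac{1}{53} = - \frac{62}{53}$)
$L{\left(4,\left(2 + B{\left(-3 \right)}\right)^{2} \right)} - 2141 = - \frac{62}{53} - 2141 = - \frac{113535}{53}$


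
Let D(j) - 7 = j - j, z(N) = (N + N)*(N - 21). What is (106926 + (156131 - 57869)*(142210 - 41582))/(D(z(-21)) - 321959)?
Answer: -4944007731/160976 ≈ -30713.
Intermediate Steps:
z(N) = 2*N*(-21 + N) (z(N) = (2*N)*(-21 + N) = 2*N*(-21 + N))
D(j) = 7 (D(j) = 7 + (j - j) = 7 + 0 = 7)
(106926 + (156131 - 57869)*(142210 - 41582))/(D(z(-21)) - 321959) = (106926 + (156131 - 57869)*(142210 - 41582))/(7 - 321959) = (106926 + 98262*100628)/(-321952) = (106926 + 9887908536)*(-1/321952) = 9888015462*(-1/321952) = -4944007731/160976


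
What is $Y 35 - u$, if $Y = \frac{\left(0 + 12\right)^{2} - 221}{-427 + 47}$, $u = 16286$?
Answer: $- \frac{1237197}{76} \approx -16279.0$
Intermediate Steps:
$Y = \frac{77}{380}$ ($Y = \frac{12^{2} - 221}{-380} = \left(144 - 221\right) \left(- \frac{1}{380}\right) = \left(-77\right) \left(- \frac{1}{380}\right) = \frac{77}{380} \approx 0.20263$)
$Y 35 - u = \frac{77}{380} \cdot 35 - 16286 = \frac{539}{76} - 16286 = - \frac{1237197}{76}$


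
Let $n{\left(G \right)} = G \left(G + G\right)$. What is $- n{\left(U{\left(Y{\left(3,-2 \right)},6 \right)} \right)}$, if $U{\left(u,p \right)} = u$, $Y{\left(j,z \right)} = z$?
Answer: $-8$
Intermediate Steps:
$n{\left(G \right)} = 2 G^{2}$ ($n{\left(G \right)} = G 2 G = 2 G^{2}$)
$- n{\left(U{\left(Y{\left(3,-2 \right)},6 \right)} \right)} = - 2 \left(-2\right)^{2} = - 2 \cdot 4 = \left(-1\right) 8 = -8$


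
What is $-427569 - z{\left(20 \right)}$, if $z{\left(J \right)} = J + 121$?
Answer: $-427710$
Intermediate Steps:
$z{\left(J \right)} = 121 + J$
$-427569 - z{\left(20 \right)} = -427569 - \left(121 + 20\right) = -427569 - 141 = -427710$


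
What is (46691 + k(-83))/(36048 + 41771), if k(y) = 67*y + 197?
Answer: 41327/77819 ≈ 0.53107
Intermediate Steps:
k(y) = 197 + 67*y
(46691 + k(-83))/(36048 + 41771) = (46691 + (197 + 67*(-83)))/(36048 + 41771) = (46691 + (197 - 5561))/77819 = (46691 - 5364)*(1/77819) = 41327*(1/77819) = 41327/77819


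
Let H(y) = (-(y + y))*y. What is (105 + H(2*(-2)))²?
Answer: 5329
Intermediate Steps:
H(y) = -2*y² (H(y) = (-2*y)*y = -2*y²)
(105 + H(2*(-2)))² = (105 - 2*(2*(-2))²)² = (105 - 2*(-4)²)² = (105 - 2*16)² = (105 - 32)² = 73² = 5329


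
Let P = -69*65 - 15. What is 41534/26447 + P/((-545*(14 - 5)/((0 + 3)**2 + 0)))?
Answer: 28329506/2882723 ≈ 9.8273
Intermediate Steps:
P = -4500 (P = -4485 - 15 = -4500)
41534/26447 + P/((-545*(14 - 5)/((0 + 3)**2 + 0))) = 41534/26447 - 4500*(-((0 + 3)**2 + 0)/(545*(14 - 5))) = 41534*(1/26447) - 4500/((-4905/(3**2 + 0))) = 41534/26447 - 4500/((-4905/(9 + 0))) = 41534/26447 - 4500/((-4905/9)) = 41534/26447 - 4500/((-545*1)) = 41534/26447 - 4500/(-545) = 41534/26447 - 4500*(-1/545) = 41534/26447 + 900/109 = 28329506/2882723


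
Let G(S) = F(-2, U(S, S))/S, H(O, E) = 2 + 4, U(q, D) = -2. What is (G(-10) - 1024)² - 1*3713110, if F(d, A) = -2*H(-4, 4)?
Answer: -66674754/25 ≈ -2.6670e+6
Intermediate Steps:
H(O, E) = 6
F(d, A) = -12 (F(d, A) = -2*6 = -12)
G(S) = -12/S
(G(-10) - 1024)² - 1*3713110 = (-12/(-10) - 1024)² - 1*3713110 = (-12*(-⅒) - 1024)² - 3713110 = (6/5 - 1024)² - 3713110 = (-5114/5)² - 3713110 = 26152996/25 - 3713110 = -66674754/25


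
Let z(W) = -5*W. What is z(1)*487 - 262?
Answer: -2697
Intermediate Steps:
z(1)*487 - 262 = -5*1*487 - 262 = -5*487 - 262 = -2435 - 262 = -2697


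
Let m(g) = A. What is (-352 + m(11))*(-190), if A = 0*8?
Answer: 66880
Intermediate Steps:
A = 0
m(g) = 0
(-352 + m(11))*(-190) = (-352 + 0)*(-190) = -352*(-190) = 66880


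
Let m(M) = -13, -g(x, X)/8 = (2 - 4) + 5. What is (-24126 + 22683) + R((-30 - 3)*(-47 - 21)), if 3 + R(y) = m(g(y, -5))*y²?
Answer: -65463414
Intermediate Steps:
g(x, X) = -24 (g(x, X) = -8*((2 - 4) + 5) = -8*(-2 + 5) = -8*3 = -24)
R(y) = -3 - 13*y²
(-24126 + 22683) + R((-30 - 3)*(-47 - 21)) = (-24126 + 22683) + (-3 - 13*(-47 - 21)²*(-30 - 3)²) = -1443 + (-3 - 13*(-33*(-68))²) = -1443 + (-3 - 13*2244²) = -1443 + (-3 - 13*5035536) = -1443 + (-3 - 65461968) = -1443 - 65461971 = -65463414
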